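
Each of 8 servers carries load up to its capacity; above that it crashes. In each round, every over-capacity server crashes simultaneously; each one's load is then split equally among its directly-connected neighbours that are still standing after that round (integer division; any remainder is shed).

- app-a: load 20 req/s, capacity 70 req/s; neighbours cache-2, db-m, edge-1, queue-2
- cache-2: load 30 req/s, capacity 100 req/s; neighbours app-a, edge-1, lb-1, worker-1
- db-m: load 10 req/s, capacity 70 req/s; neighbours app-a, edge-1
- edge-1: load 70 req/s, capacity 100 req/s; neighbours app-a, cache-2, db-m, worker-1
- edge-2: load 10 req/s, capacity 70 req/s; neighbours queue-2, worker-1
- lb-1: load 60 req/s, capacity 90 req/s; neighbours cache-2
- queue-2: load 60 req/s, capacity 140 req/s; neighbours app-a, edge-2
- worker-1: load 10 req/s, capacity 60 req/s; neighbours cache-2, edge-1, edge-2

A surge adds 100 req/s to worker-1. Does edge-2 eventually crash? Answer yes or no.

Round 1 — worker-1 at 110 > 60. worker-1 crashes.
  worker-1 sheds 110 req/s to cache-2, edge-1, edge-2: 36 each (2 lost).
    cache-2: 30+36 = 66 ≤ 100
    edge-1: 70+36 = 106 > 100
    edge-2: 10+36 = 46 ≤ 70
Round 2 — edge-1 crashes.
  edge-1 sheds 106 req/s to app-a, cache-2, db-m: 35 each (1 lost).
    app-a: 20+35 = 55 ≤ 70
    cache-2: 66+35 = 101 > 100
    db-m: 10+35 = 45 ≤ 70
Round 3 — cache-2 crashes.
  cache-2 sheds 101 req/s to app-a, lb-1: 50 each (1 lost).
    app-a: 55+50 = 105 > 70
    lb-1: 60+50 = 110 > 90
Round 4 — app-a, lb-1 crash.
  app-a sheds 105 req/s to db-m, queue-2: 52 each (1 lost).
    db-m: 45+52 = 97 > 70
    queue-2: 60+52 = 112 ≤ 140
  lb-1 sheds 110 req/s: no online neighbours, lost.
Round 5 — db-m crashes.
  db-m sheds 97 req/s: no online neighbours, lost.
No further crashes.

no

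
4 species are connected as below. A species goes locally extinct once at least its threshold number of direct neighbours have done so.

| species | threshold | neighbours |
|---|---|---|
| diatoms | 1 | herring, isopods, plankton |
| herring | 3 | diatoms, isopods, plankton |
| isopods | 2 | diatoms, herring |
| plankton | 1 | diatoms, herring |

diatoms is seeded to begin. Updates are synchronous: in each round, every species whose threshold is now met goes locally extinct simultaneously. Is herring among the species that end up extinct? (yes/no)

no

Round 1 — diatoms goes locally extinct (initial).
Round 2 — checking thresholds:
  herring: 1 of 3 neighbours < 3, holds.
  isopods: 1 of 2 neighbours < 2, holds.
  plankton: 1 of 2 neighbours ≥ 1, goes locally extinct.
Round 3 — no new extinctions; cascade stops.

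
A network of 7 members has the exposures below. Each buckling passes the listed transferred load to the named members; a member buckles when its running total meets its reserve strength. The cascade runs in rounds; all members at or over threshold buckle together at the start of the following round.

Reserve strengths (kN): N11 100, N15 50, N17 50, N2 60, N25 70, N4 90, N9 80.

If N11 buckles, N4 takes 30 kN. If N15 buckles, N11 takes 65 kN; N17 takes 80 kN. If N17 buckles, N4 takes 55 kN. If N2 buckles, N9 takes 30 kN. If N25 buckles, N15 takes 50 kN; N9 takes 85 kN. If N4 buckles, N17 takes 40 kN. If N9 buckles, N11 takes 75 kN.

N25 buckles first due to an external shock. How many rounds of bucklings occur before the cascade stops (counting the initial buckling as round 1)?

3

Round 1 — N25 buckles (initial).
  N15: +50 → 50 ≥ 50
  N9: +85 → 85 ≥ 80
Round 2 — N15, N9 buckle.
  N11: +65+75 → 140 ≥ 100
  N17: +80 → 80 ≥ 50
Round 3 — N11, N17 buckle.
  N4: +30+55 → 85 < 90
No further bucklings.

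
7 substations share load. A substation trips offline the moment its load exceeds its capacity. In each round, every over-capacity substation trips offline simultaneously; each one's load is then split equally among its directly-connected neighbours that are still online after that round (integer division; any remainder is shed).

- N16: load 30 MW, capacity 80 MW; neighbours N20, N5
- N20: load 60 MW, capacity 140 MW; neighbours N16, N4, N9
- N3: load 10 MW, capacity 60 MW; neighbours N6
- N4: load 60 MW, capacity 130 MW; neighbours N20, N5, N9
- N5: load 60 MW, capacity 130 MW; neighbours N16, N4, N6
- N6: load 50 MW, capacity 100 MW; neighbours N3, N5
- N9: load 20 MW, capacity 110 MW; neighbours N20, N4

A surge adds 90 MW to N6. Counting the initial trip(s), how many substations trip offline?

Round 1 — N6 at 140 > 100. N6 trips offline.
  N6 sheds 140 MW to N3, N5: 70 each.
    N3: 10+70 = 80 > 60
    N5: 60+70 = 130 ≤ 130
Round 2 — N3 trips offline.
  N3 sheds 80 MW: no online neighbours, lost.
No further trips.

2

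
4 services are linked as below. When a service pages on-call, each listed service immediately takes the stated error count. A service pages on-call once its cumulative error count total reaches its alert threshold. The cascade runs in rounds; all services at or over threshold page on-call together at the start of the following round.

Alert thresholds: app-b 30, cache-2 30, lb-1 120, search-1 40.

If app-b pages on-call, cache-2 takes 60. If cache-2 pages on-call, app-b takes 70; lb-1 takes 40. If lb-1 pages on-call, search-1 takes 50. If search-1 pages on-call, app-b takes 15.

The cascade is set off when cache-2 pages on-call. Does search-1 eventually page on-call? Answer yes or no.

no

Round 1 — cache-2 pages on-call (initial).
  app-b: +70 → 70 ≥ 30
  lb-1: +40 → 40 < 120
Round 2 — app-b pages on-call.
No further pages.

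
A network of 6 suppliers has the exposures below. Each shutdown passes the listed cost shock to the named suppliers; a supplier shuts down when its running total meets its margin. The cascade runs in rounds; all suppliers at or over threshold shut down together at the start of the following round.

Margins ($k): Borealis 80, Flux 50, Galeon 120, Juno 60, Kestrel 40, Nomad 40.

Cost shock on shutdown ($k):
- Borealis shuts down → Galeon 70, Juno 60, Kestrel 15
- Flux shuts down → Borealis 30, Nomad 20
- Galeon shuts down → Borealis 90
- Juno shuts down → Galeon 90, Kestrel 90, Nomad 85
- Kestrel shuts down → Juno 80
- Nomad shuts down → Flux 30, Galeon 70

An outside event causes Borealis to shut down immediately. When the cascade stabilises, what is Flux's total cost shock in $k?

Round 1 — Borealis shuts down (initial).
  Galeon: +70 → 70 < 120
  Juno: +60 → 60 ≥ 60
  Kestrel: +15 → 15 < 40
Round 2 — Juno shuts down.
  Galeon: +90 → 160 ≥ 120
  Kestrel: +90 → 105 ≥ 40
  Nomad: +85 → 85 ≥ 40
Round 3 — Galeon, Kestrel, Nomad shut down.
  Flux: +30 → 30 < 50
No further shutdowns.

30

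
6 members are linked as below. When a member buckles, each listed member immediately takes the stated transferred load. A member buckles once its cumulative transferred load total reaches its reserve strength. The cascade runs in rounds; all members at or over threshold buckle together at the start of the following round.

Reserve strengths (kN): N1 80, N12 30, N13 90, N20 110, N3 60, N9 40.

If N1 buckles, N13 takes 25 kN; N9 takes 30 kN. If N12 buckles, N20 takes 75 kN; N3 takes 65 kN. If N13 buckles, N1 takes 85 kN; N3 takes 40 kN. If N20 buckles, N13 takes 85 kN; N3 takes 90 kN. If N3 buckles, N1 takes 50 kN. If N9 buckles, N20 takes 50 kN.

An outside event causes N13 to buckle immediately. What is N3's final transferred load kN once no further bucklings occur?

40

Round 1 — N13 buckles (initial).
  N1: +85 → 85 ≥ 80
  N3: +40 → 40 < 60
Round 2 — N1 buckles.
  N9: +30 → 30 < 40
No further bucklings.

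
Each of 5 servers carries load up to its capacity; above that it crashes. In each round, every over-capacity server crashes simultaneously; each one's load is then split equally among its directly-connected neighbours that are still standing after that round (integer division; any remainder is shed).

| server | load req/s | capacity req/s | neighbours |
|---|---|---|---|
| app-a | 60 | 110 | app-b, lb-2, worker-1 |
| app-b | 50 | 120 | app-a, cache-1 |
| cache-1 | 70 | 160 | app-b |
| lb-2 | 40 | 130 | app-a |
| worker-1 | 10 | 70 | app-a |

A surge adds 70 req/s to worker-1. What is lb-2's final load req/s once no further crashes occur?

110

Round 1 — worker-1 at 80 > 70. worker-1 crashes.
  worker-1 sheds 80 req/s to app-a: 80 each.
    app-a: 60+80 = 140 > 110
Round 2 — app-a crashes.
  app-a sheds 140 req/s to app-b, lb-2: 70 each.
    app-b: 50+70 = 120 ≤ 120
    lb-2: 40+70 = 110 ≤ 130
No further crashes.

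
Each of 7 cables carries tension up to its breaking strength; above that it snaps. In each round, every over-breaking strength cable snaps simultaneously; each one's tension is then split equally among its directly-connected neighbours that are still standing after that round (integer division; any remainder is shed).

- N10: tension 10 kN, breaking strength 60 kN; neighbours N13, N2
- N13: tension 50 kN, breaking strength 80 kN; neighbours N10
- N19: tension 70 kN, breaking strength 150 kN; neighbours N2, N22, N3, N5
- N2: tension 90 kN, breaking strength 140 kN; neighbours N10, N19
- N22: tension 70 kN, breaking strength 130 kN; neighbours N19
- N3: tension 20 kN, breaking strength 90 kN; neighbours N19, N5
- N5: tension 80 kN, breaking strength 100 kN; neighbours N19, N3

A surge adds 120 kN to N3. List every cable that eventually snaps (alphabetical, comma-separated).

N10, N13, N19, N2, N22, N3, N5

Round 1 — N3 at 140 > 90. N3 snaps.
  N3 sheds 140 kN to N19, N5: 70 each.
    N19: 70+70 = 140 ≤ 150
    N5: 80+70 = 150 > 100
Round 2 — N5 snaps.
  N5 sheds 150 kN to N19: 150 each.
    N19: 140+150 = 290 > 150
Round 3 — N19 snaps.
  N19 sheds 290 kN to N2, N22: 145 each.
    N2: 90+145 = 235 > 140
    N22: 70+145 = 215 > 130
Round 4 — N2, N22 snap.
  N2 sheds 235 kN to N10: 235 each.
    N10: 10+235 = 245 > 60
  N22 sheds 215 kN: no online neighbours, lost.
Round 5 — N10 snaps.
  N10 sheds 245 kN to N13: 245 each.
    N13: 50+245 = 295 > 80
Round 6 — N13 snaps.
  N13 sheds 295 kN: no online neighbours, lost.
No further breaks.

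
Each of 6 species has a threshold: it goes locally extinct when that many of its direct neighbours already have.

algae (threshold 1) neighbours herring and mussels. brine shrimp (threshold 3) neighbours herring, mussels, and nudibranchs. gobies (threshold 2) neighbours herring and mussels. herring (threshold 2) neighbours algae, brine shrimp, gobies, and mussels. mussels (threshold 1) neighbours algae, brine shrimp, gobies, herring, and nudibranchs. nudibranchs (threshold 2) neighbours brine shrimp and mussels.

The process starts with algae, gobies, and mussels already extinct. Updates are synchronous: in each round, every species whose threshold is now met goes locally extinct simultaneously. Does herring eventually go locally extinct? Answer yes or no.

Round 1 — algae, gobies, mussels go locally extinct (initial).
Round 2 — checking thresholds:
  brine shrimp: 1 of 3 neighbours < 3, below threshold.
  herring: 3 of 4 neighbours ≥ 2, goes locally extinct.
  nudibranchs: 1 of 2 neighbours < 2, below threshold.
Round 3 — no new extinctions; cascade stops.

yes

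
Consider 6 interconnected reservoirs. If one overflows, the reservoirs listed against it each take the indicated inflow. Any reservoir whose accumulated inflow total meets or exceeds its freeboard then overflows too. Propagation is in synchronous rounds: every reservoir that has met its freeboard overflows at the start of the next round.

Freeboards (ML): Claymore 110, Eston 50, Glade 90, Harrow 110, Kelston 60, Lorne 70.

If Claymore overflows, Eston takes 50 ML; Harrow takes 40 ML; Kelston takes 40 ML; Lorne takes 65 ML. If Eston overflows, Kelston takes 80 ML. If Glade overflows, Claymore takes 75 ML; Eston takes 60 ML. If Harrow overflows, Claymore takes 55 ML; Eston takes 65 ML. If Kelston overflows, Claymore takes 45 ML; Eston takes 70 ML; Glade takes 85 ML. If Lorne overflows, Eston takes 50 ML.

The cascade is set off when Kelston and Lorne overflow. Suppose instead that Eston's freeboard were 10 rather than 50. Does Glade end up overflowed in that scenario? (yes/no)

With Eston's freeboard at 10:
Round 1 — Kelston, Lorne overflow (initial).
  Claymore: +45 → 45 < 110
  Eston: +70+50 → 120 ≥ 10
  Glade: +85 → 85 < 90
Round 2 — Eston overflows.
No further overflows.

no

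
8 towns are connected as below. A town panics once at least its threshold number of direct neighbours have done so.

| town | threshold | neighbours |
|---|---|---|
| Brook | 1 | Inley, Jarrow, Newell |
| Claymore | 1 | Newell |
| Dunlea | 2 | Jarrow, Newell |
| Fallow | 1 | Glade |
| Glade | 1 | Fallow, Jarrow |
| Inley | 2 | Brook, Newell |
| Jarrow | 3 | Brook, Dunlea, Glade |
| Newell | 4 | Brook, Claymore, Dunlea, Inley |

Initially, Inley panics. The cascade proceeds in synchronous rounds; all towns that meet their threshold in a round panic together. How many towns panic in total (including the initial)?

2

Round 1 — Inley panics (initial).
Round 2 — checking thresholds:
  Brook: 1 of 3 neighbours ≥ 1, panics.
  Newell: 1 of 4 neighbours < 4, not yet.
Round 3 — no new panics; cascade stops.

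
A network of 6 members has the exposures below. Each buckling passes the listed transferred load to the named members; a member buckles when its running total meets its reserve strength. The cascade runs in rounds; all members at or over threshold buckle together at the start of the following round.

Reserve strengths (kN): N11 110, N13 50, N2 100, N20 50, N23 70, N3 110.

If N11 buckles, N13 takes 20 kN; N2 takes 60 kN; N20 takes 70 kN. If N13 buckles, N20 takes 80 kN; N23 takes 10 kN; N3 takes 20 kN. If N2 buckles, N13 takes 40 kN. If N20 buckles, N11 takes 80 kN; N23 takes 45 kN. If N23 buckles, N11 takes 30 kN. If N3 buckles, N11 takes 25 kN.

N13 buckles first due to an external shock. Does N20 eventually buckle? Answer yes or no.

Round 1 — N13 buckles (initial).
  N20: +80 → 80 ≥ 50
  N23: +10 → 10 < 70
  N3: +20 → 20 < 110
Round 2 — N20 buckles.
  N11: +80 → 80 < 110
  N23: +45 → 55 < 70
No further bucklings.

yes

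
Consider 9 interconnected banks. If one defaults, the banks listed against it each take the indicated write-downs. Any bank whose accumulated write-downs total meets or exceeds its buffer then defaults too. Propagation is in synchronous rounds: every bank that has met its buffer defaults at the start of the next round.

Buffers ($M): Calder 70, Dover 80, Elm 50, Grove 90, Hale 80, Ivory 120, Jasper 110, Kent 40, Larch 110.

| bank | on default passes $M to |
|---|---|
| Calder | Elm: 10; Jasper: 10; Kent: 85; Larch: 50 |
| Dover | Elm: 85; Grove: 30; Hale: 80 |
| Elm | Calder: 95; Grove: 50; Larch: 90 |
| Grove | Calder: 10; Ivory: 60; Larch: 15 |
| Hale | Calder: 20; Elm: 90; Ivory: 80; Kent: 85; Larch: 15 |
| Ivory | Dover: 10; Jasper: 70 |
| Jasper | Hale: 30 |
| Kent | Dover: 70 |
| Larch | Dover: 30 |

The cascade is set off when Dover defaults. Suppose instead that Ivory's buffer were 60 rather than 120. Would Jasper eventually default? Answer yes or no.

With Ivory's buffer at 60:
Round 1 — Dover defaults (initial).
  Elm: +85 → 85 ≥ 50
  Grove: +30 → 30 < 90
  Hale: +80 → 80 ≥ 80
Round 2 — Elm, Hale default.
  Calder: +95+20 → 115 ≥ 70
  Grove: +50 → 80 < 90
  Ivory: +80 → 80 ≥ 60
  Kent: +85 → 85 ≥ 40
  Larch: +90+15 → 105 < 110
Round 3 — Calder, Ivory, Kent default.
  Jasper: +10+70 → 80 < 110
  Larch: +50 → 155 ≥ 110
Round 4 — Larch defaults.
No further defaults.

no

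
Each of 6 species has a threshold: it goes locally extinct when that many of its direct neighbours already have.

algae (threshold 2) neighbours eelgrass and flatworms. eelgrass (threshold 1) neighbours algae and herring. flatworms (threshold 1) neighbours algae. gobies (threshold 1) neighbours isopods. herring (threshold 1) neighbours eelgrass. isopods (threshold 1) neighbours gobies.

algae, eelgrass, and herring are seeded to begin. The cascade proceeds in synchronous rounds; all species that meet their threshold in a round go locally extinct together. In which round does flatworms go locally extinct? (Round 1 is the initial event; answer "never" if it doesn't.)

Round 1 — algae, eelgrass, herring go locally extinct (initial).
Round 2 — checking thresholds:
  flatworms: 1 of 1 neighbours ≥ 1, goes locally extinct.
Round 3 — no new extinctions; cascade stops.

2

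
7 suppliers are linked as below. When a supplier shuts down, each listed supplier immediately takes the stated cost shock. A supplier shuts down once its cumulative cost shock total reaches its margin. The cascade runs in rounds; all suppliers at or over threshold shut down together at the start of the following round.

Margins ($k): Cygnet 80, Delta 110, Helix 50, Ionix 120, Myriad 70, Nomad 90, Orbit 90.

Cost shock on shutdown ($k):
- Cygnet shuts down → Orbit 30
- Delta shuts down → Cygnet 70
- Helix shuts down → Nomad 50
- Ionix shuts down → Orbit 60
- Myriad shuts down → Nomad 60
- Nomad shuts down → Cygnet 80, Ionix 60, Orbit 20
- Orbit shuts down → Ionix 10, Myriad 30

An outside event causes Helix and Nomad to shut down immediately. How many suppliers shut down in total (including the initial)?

Round 1 — Helix, Nomad shut down (initial).
  Cygnet: +80 → 80 ≥ 80
  Ionix: +60 → 60 < 120
  Orbit: +20 → 20 < 90
Round 2 — Cygnet shuts down.
  Orbit: +30 → 50 < 90
No further shutdowns.

3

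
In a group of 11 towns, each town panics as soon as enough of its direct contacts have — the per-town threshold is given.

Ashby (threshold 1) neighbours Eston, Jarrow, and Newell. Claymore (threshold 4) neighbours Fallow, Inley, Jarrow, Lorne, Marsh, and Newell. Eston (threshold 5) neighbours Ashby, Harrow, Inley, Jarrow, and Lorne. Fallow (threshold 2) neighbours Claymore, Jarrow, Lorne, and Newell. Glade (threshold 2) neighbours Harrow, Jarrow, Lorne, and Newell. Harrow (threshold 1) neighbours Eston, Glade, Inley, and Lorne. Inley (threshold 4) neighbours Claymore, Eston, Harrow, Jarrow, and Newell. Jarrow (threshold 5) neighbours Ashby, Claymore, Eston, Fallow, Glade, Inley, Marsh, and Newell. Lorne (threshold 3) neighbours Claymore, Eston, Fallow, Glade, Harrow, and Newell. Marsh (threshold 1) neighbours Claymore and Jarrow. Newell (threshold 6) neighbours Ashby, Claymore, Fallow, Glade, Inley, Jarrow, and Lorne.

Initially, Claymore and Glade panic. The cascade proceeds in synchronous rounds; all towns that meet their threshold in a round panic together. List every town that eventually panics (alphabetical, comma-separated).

Claymore, Fallow, Glade, Harrow, Lorne, Marsh

Round 1 — Claymore, Glade panic (initial).
Round 2 — checking thresholds:
  Fallow: 1 of 4 neighbours < 2, holds.
  Harrow: 1 of 4 neighbours ≥ 1, panics.
  Inley: 1 of 5 neighbours < 4, holds.
  Jarrow: 2 of 8 neighbours < 5, holds.
  Lorne: 2 of 6 neighbours < 3, holds.
  Marsh: 1 of 2 neighbours ≥ 1, panics.
  Newell: 2 of 7 neighbours < 6, holds.
Round 3 — checking thresholds:
  Eston: 1 of 5 neighbours < 5, holds.
  Fallow: 1 of 4 neighbours < 2, holds.
  Inley: 2 of 5 neighbours < 4, holds.
  Jarrow: 3 of 8 neighbours < 5, holds.
  Lorne: 3 of 6 neighbours ≥ 3, panics.
  Newell: 2 of 7 neighbours < 6, holds.
Round 4 — checking thresholds:
  Eston: 2 of 5 neighbours < 5, holds.
  Fallow: 2 of 4 neighbours ≥ 2, panics.
  Inley: 2 of 5 neighbours < 4, holds.
  Jarrow: 3 of 8 neighbours < 5, holds.
  Newell: 3 of 7 neighbours < 6, holds.
Round 5 — no new panics; cascade stops.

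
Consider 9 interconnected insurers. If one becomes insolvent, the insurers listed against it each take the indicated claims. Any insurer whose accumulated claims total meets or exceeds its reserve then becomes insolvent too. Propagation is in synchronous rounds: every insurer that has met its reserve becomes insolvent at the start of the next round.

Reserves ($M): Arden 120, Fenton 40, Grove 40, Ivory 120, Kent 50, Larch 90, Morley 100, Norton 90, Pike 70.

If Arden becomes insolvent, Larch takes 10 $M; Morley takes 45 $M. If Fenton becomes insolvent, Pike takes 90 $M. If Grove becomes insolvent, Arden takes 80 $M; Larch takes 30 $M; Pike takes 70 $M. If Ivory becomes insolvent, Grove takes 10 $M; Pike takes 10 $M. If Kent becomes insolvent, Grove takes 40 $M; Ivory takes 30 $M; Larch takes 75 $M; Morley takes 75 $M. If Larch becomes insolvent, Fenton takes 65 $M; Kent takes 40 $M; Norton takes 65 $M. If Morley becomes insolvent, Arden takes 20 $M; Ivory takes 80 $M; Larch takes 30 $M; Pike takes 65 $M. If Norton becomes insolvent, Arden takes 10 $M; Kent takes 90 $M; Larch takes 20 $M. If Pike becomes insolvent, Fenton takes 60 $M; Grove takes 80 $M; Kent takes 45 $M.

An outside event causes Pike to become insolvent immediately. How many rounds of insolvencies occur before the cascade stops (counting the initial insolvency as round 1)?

Round 1 — Pike becomes insolvent (initial).
  Fenton: +60 → 60 ≥ 40
  Grove: +80 → 80 ≥ 40
  Kent: +45 → 45 < 50
Round 2 — Fenton, Grove become insolvent.
  Arden: +80 → 80 < 120
  Larch: +30 → 30 < 90
No further insolvencies.

2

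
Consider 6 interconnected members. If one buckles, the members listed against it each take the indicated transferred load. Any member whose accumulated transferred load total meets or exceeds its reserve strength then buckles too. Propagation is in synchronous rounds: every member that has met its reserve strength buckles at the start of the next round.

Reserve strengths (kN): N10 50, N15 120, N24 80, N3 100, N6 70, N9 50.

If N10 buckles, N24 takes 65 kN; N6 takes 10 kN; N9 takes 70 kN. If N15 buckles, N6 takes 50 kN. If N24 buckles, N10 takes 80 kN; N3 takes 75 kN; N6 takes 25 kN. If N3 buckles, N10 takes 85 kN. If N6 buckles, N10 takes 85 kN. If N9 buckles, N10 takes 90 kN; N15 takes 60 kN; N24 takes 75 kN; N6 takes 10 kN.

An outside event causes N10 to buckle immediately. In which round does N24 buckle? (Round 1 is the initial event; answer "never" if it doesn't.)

3

Round 1 — N10 buckles (initial).
  N24: +65 → 65 < 80
  N6: +10 → 10 < 70
  N9: +70 → 70 ≥ 50
Round 2 — N9 buckles.
  N15: +60 → 60 < 120
  N24: +75 → 140 ≥ 80
  N6: +10 → 20 < 70
Round 3 — N24 buckles.
  N3: +75 → 75 < 100
  N6: +25 → 45 < 70
No further bucklings.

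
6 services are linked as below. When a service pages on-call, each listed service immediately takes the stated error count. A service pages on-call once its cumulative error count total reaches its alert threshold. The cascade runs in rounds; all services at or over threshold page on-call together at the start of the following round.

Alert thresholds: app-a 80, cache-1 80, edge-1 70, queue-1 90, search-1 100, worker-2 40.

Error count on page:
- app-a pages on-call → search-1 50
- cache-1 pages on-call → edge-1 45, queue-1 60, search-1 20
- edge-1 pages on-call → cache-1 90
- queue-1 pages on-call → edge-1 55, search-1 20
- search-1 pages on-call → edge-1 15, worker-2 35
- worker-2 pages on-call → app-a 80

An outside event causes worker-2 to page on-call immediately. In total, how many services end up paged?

2

Round 1 — worker-2 pages on-call (initial).
  app-a: +80 → 80 ≥ 80
Round 2 — app-a pages on-call.
  search-1: +50 → 50 < 100
No further pages.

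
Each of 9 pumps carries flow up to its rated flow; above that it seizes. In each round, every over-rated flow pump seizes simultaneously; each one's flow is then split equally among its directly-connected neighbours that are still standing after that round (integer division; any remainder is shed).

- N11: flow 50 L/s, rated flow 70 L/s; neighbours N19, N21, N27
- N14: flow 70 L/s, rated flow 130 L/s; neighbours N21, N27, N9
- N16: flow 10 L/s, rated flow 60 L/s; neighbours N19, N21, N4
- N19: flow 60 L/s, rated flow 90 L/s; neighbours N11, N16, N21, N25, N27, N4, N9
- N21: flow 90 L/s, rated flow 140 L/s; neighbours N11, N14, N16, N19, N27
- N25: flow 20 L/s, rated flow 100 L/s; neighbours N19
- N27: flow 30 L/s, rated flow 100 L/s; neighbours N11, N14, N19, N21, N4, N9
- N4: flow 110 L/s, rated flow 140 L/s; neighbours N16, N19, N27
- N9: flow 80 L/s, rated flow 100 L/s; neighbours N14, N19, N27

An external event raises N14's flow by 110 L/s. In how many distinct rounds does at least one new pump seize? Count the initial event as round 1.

Round 1 — N14 at 180 > 130. N14 seizes.
  N14 sheds 180 L/s to N21, N27, N9: 60 each.
    N21: 90+60 = 150 > 140
    N27: 30+60 = 90 ≤ 100
    N9: 80+60 = 140 > 100
Round 2 — N21, N9 seize.
  N21 sheds 150 L/s to N11, N16, N19, N27: 37 each (2 lost).
    N11: 50+37 = 87 > 70
    N16: 10+37 = 47 ≤ 60
    N19: 60+37 = 97 > 90
    N27: 90+37 = 127 > 100
  N9 sheds 140 L/s to N19, N27: 70 each.
    N19: 97+70 = 167 > 90
    N27: 127+70 = 197 > 100
Round 3 — N11, N19, N27 seize.
  N11 sheds 87 L/s: no online neighbours, lost.
  N19 sheds 167 L/s to N16, N25, N4: 55 each (2 lost).
    N16: 47+55 = 102 > 60
    N25: 20+55 = 75 ≤ 100
    N4: 110+55 = 165 > 140
  N27 sheds 197 L/s to N4: 197 each.
    N4: 165+197 = 362 > 140
Round 4 — N16, N4 seize.
  N16 sheds 102 L/s: no online neighbours, lost.
  N4 sheds 362 L/s: no online neighbours, lost.
No further seizures.

4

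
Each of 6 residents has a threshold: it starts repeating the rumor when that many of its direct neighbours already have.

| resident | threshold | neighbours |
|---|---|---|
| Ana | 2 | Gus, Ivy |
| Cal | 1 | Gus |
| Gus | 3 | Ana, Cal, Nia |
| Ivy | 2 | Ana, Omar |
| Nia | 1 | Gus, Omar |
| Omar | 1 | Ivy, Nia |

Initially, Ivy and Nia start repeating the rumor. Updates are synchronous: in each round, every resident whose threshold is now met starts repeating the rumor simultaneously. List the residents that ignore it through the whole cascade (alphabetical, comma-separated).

Round 1 — Ivy, Nia start repeating the rumor (initial).
Round 2 — checking thresholds:
  Ana: 1 of 2 neighbours < 2, not yet.
  Gus: 1 of 3 neighbours < 3, not yet.
  Omar: 2 of 2 neighbours ≥ 1, starts repeating the rumor.
Round 3 — no new spreads; cascade stops.

Ana, Cal, Gus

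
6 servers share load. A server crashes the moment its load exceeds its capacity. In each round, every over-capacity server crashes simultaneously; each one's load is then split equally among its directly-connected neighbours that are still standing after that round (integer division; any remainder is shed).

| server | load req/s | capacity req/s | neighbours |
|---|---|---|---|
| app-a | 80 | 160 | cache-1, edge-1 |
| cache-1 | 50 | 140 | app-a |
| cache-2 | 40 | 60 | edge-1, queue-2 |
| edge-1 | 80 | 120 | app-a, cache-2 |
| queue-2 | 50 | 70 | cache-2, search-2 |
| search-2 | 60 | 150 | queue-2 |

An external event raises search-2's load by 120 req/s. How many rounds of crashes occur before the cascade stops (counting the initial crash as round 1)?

6

Round 1 — search-2 at 180 > 150. search-2 crashes.
  search-2 sheds 180 req/s to queue-2: 180 each.
    queue-2: 50+180 = 230 > 70
Round 2 — queue-2 crashes.
  queue-2 sheds 230 req/s to cache-2: 230 each.
    cache-2: 40+230 = 270 > 60
Round 3 — cache-2 crashes.
  cache-2 sheds 270 req/s to edge-1: 270 each.
    edge-1: 80+270 = 350 > 120
Round 4 — edge-1 crashes.
  edge-1 sheds 350 req/s to app-a: 350 each.
    app-a: 80+350 = 430 > 160
Round 5 — app-a crashes.
  app-a sheds 430 req/s to cache-1: 430 each.
    cache-1: 50+430 = 480 > 140
Round 6 — cache-1 crashes.
  cache-1 sheds 480 req/s: no online neighbours, lost.
No further crashes.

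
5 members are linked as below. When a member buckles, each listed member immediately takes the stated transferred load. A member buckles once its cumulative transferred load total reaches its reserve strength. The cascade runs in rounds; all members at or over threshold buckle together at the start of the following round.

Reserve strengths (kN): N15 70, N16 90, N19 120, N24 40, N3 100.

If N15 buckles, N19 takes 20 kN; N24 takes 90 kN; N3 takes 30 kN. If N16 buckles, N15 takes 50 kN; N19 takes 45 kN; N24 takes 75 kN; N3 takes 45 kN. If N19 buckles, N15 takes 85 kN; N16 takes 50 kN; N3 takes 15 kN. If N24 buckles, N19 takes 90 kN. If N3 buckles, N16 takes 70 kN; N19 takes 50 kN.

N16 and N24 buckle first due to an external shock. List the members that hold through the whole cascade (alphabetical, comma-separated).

Round 1 — N16, N24 buckle (initial).
  N15: +50 → 50 < 70
  N19: +45+90 → 135 ≥ 120
  N3: +45 → 45 < 100
Round 2 — N19 buckles.
  N15: +85 → 135 ≥ 70
  N3: +15 → 60 < 100
Round 3 — N15 buckles.
  N3: +30 → 90 < 100
No further bucklings.

N3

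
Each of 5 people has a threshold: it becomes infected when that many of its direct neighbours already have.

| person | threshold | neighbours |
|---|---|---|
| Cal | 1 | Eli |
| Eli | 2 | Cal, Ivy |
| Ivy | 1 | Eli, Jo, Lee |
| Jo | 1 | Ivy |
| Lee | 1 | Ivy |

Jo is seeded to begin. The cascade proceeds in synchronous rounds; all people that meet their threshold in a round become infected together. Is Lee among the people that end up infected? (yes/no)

Round 1 — Jo becomes infected (initial).
Round 2 — checking thresholds:
  Ivy: 1 of 3 neighbours ≥ 1, becomes infected.
Round 3 — checking thresholds:
  Eli: 1 of 2 neighbours < 2, holds.
  Lee: 1 of 1 neighbours ≥ 1, becomes infected.
Round 4 — no new infections; cascade stops.

yes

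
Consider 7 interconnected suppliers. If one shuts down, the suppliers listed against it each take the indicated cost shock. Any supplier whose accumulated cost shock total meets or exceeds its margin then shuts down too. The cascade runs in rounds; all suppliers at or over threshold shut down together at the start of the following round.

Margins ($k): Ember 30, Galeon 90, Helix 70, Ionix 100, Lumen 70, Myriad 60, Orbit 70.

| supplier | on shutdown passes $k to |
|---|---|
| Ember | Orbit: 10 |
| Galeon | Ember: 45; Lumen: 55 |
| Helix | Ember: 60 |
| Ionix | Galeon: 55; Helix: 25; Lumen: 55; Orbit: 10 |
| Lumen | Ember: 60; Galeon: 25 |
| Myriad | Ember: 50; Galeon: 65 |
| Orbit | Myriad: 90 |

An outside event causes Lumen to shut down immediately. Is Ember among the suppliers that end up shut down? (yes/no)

yes

Round 1 — Lumen shuts down (initial).
  Ember: +60 → 60 ≥ 30
  Galeon: +25 → 25 < 90
Round 2 — Ember shuts down.
  Orbit: +10 → 10 < 70
No further shutdowns.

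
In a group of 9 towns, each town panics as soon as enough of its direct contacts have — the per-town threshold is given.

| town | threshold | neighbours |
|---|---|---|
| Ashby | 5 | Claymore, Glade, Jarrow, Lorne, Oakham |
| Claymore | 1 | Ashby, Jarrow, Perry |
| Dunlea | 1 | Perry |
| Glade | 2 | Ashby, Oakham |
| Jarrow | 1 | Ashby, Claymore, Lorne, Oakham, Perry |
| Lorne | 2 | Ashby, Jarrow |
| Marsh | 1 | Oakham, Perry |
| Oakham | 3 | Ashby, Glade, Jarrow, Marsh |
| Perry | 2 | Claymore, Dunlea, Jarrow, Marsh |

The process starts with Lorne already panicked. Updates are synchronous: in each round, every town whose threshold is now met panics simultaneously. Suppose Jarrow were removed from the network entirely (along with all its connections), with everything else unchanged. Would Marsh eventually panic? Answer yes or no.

no

With Jarrow removed:
Round 1 — Lorne panics (initial).
Round 2 — no new panics; cascade stops.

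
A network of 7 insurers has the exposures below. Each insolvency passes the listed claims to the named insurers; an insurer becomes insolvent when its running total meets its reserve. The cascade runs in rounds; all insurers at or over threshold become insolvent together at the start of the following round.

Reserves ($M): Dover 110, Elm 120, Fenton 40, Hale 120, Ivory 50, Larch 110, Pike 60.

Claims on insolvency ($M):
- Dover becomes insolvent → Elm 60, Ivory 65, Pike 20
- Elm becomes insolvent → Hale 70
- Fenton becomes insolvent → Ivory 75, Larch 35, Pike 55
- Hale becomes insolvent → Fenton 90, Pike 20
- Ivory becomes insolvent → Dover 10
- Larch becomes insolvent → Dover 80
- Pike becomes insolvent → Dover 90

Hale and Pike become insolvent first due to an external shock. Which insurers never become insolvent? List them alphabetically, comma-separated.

Round 1 — Hale, Pike become insolvent (initial).
  Dover: +90 → 90 < 110
  Fenton: +90 → 90 ≥ 40
Round 2 — Fenton becomes insolvent.
  Ivory: +75 → 75 ≥ 50
  Larch: +35 → 35 < 110
Round 3 — Ivory becomes insolvent.
  Dover: +10 → 100 < 110
No further insolvencies.

Dover, Elm, Larch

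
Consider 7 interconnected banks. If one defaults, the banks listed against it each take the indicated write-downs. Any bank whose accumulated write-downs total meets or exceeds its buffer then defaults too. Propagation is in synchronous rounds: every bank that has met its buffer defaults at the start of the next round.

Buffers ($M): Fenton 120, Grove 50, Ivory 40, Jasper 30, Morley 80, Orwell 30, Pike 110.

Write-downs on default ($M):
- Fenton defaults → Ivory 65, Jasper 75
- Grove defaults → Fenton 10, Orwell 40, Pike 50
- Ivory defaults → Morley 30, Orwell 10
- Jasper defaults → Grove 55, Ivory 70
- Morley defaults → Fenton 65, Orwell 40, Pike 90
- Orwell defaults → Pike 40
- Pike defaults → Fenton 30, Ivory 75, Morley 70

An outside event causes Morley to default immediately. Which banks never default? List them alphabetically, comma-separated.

Fenton, Grove, Jasper

Round 1 — Morley defaults (initial).
  Fenton: +65 → 65 < 120
  Orwell: +40 → 40 ≥ 30
  Pike: +90 → 90 < 110
Round 2 — Orwell defaults.
  Pike: +40 → 130 ≥ 110
Round 3 — Pike defaults.
  Fenton: +30 → 95 < 120
  Ivory: +75 → 75 ≥ 40
Round 4 — Ivory defaults.
No further defaults.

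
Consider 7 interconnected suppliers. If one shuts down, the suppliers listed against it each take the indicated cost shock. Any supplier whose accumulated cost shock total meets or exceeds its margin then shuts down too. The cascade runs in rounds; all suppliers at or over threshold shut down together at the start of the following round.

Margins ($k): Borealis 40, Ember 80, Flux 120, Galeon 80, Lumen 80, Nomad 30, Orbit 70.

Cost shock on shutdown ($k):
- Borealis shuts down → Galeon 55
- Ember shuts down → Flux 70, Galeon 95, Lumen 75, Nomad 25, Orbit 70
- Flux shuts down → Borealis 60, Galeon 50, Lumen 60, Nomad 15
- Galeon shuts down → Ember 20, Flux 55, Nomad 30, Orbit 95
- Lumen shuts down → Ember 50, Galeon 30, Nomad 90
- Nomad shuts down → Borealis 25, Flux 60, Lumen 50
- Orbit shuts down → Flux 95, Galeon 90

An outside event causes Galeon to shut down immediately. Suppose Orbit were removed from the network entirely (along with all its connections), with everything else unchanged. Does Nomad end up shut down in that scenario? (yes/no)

With Orbit removed:
Round 1 — Galeon shuts down (initial).
  Ember: +20 → 20 < 80
  Flux: +55 → 55 < 120
  Nomad: +30 → 30 ≥ 30
Round 2 — Nomad shuts down.
  Borealis: +25 → 25 < 40
  Flux: +60 → 115 < 120
  Lumen: +50 → 50 < 80
No further shutdowns.

yes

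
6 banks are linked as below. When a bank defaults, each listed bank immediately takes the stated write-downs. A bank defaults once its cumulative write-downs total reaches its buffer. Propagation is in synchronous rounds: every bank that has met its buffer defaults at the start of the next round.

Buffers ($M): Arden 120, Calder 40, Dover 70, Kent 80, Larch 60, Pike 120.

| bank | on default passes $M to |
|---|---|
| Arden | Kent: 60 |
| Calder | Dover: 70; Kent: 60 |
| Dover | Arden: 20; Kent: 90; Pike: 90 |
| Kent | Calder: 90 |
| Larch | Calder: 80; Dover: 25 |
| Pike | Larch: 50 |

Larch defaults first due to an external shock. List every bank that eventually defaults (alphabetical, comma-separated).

Calder, Dover, Kent, Larch

Round 1 — Larch defaults (initial).
  Calder: +80 → 80 ≥ 40
  Dover: +25 → 25 < 70
Round 2 — Calder defaults.
  Dover: +70 → 95 ≥ 70
  Kent: +60 → 60 < 80
Round 3 — Dover defaults.
  Arden: +20 → 20 < 120
  Kent: +90 → 150 ≥ 80
  Pike: +90 → 90 < 120
Round 4 — Kent defaults.
No further defaults.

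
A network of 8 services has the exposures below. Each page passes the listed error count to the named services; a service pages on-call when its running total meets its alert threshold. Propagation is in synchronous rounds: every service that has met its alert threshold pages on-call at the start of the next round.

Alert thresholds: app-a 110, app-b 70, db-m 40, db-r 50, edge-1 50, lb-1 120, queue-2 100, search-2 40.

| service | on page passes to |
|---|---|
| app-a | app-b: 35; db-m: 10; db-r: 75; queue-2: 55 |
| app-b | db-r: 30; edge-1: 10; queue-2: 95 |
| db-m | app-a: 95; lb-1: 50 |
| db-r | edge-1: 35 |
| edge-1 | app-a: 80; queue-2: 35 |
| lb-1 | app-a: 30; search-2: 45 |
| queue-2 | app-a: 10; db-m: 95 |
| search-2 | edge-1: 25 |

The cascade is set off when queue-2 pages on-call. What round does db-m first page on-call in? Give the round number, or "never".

2

Round 1 — queue-2 pages on-call (initial).
  app-a: +10 → 10 < 110
  db-m: +95 → 95 ≥ 40
Round 2 — db-m pages on-call.
  app-a: +95 → 105 < 110
  lb-1: +50 → 50 < 120
No further pages.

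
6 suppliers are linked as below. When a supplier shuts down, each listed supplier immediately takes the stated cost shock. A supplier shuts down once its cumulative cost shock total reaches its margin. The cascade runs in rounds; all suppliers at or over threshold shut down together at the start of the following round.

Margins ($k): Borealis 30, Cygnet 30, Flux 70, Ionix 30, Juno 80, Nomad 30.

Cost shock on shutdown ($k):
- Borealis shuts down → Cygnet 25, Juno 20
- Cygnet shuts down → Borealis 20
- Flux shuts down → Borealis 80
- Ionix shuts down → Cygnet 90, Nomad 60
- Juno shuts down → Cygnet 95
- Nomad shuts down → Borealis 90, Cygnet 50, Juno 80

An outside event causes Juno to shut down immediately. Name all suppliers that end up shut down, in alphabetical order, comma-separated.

Round 1 — Juno shuts down (initial).
  Cygnet: +95 → 95 ≥ 30
Round 2 — Cygnet shuts down.
  Borealis: +20 → 20 < 30
No further shutdowns.

Cygnet, Juno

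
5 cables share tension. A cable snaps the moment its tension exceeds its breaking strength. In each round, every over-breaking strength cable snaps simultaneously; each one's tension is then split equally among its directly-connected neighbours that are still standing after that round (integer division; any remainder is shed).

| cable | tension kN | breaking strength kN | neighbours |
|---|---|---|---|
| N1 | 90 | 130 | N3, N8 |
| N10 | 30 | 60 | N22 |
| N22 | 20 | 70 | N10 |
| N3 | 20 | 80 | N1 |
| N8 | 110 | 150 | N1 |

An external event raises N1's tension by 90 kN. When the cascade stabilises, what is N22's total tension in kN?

20

Round 1 — N1 at 180 > 130. N1 snaps.
  N1 sheds 180 kN to N3, N8: 90 each.
    N3: 20+90 = 110 > 80
    N8: 110+90 = 200 > 150
Round 2 — N3, N8 snap.
  N3 sheds 110 kN: no online neighbours, lost.
  N8 sheds 200 kN: no online neighbours, lost.
No further breaks.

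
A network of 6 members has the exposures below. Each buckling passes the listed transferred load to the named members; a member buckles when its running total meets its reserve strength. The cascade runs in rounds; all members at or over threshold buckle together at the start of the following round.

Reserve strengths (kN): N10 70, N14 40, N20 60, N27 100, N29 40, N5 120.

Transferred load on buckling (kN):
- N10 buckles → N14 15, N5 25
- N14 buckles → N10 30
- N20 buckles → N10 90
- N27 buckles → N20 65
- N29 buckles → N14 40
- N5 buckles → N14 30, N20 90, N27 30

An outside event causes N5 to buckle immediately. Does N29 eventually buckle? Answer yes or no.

no

Round 1 — N5 buckles (initial).
  N14: +30 → 30 < 40
  N20: +90 → 90 ≥ 60
  N27: +30 → 30 < 100
Round 2 — N20 buckles.
  N10: +90 → 90 ≥ 70
Round 3 — N10 buckles.
  N14: +15 → 45 ≥ 40
Round 4 — N14 buckles.
No further bucklings.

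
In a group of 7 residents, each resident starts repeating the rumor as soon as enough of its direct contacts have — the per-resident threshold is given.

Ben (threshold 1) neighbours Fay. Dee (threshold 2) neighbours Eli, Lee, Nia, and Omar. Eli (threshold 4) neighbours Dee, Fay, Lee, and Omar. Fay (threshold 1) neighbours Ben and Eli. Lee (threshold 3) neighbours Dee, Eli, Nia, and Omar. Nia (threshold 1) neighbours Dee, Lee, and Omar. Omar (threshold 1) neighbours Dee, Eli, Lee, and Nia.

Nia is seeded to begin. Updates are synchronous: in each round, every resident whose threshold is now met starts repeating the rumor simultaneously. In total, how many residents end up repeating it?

Round 1 — Nia starts repeating the rumor (initial).
Round 2 — checking thresholds:
  Dee: 1 of 4 neighbours < 2, holds.
  Lee: 1 of 4 neighbours < 3, holds.
  Omar: 1 of 4 neighbours ≥ 1, starts repeating the rumor.
Round 3 — checking thresholds:
  Dee: 2 of 4 neighbours ≥ 2, starts repeating the rumor.
  Eli: 1 of 4 neighbours < 4, holds.
  Lee: 2 of 4 neighbours < 3, holds.
Round 4 — checking thresholds:
  Eli: 2 of 4 neighbours < 4, holds.
  Lee: 3 of 4 neighbours ≥ 3, starts repeating the rumor.
Round 5 — no new spreads; cascade stops.

4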